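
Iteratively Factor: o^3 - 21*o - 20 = (o + 1)*(o^2 - o - 20) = (o - 5)*(o + 1)*(o + 4)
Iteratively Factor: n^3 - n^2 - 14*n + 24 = (n - 3)*(n^2 + 2*n - 8) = (n - 3)*(n - 2)*(n + 4)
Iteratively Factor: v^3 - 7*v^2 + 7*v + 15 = (v + 1)*(v^2 - 8*v + 15) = (v - 5)*(v + 1)*(v - 3)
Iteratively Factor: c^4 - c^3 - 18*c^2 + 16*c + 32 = (c + 1)*(c^3 - 2*c^2 - 16*c + 32) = (c - 4)*(c + 1)*(c^2 + 2*c - 8) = (c - 4)*(c + 1)*(c + 4)*(c - 2)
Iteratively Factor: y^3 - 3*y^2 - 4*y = (y - 4)*(y^2 + y) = y*(y - 4)*(y + 1)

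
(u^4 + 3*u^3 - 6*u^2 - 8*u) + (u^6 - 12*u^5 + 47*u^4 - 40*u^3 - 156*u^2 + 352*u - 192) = u^6 - 12*u^5 + 48*u^4 - 37*u^3 - 162*u^2 + 344*u - 192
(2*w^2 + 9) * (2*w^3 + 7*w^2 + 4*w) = 4*w^5 + 14*w^4 + 26*w^3 + 63*w^2 + 36*w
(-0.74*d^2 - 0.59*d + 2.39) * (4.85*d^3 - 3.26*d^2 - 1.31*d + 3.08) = -3.589*d^5 - 0.4491*d^4 + 14.4843*d^3 - 9.2977*d^2 - 4.9481*d + 7.3612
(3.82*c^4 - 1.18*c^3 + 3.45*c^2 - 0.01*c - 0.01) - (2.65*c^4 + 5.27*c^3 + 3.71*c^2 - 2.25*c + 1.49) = 1.17*c^4 - 6.45*c^3 - 0.26*c^2 + 2.24*c - 1.5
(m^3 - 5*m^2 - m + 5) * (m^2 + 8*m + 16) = m^5 + 3*m^4 - 25*m^3 - 83*m^2 + 24*m + 80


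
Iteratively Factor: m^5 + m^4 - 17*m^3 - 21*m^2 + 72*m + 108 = (m + 3)*(m^4 - 2*m^3 - 11*m^2 + 12*m + 36) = (m + 2)*(m + 3)*(m^3 - 4*m^2 - 3*m + 18) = (m + 2)^2*(m + 3)*(m^2 - 6*m + 9) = (m - 3)*(m + 2)^2*(m + 3)*(m - 3)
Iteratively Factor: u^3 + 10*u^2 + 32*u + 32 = (u + 4)*(u^2 + 6*u + 8) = (u + 2)*(u + 4)*(u + 4)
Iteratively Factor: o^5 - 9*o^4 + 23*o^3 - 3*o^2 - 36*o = (o - 4)*(o^4 - 5*o^3 + 3*o^2 + 9*o) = (o - 4)*(o - 3)*(o^3 - 2*o^2 - 3*o) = (o - 4)*(o - 3)*(o + 1)*(o^2 - 3*o) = (o - 4)*(o - 3)^2*(o + 1)*(o)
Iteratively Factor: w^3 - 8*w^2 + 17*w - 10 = (w - 1)*(w^2 - 7*w + 10) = (w - 5)*(w - 1)*(w - 2)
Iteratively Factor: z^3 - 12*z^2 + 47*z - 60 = (z - 3)*(z^2 - 9*z + 20) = (z - 4)*(z - 3)*(z - 5)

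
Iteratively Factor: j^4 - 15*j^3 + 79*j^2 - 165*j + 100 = (j - 5)*(j^3 - 10*j^2 + 29*j - 20) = (j - 5)*(j - 4)*(j^2 - 6*j + 5) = (j - 5)^2*(j - 4)*(j - 1)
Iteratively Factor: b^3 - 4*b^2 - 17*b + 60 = (b + 4)*(b^2 - 8*b + 15) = (b - 3)*(b + 4)*(b - 5)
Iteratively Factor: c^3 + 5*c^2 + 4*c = (c + 4)*(c^2 + c) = (c + 1)*(c + 4)*(c)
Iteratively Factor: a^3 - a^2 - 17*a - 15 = (a + 3)*(a^2 - 4*a - 5) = (a - 5)*(a + 3)*(a + 1)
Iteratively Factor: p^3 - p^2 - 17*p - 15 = (p + 1)*(p^2 - 2*p - 15) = (p + 1)*(p + 3)*(p - 5)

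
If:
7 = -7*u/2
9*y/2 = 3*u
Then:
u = -2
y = -4/3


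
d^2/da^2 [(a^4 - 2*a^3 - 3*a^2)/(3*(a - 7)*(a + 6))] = 2*(a^6 - 3*a^5 - 123*a^4 + 247*a^3 + 9954*a^2 - 10584*a - 5292)/(3*(a^6 - 3*a^5 - 123*a^4 + 251*a^3 + 5166*a^2 - 5292*a - 74088))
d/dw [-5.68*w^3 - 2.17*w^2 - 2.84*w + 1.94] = -17.04*w^2 - 4.34*w - 2.84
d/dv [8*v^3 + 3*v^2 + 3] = 6*v*(4*v + 1)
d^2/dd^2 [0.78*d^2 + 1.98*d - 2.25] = 1.56000000000000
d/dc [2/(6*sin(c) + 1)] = -12*cos(c)/(6*sin(c) + 1)^2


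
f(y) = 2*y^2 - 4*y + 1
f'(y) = 4*y - 4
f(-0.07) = 1.29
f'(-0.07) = -4.28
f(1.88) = 0.55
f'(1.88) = 3.52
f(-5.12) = 73.91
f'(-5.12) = -24.48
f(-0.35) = 2.64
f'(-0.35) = -5.40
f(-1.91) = 15.94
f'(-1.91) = -11.64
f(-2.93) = 29.89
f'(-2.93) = -15.72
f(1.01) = -1.00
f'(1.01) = 0.04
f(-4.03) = 49.60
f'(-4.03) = -20.12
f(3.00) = 7.00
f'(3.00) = 8.00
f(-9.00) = 199.00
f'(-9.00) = -40.00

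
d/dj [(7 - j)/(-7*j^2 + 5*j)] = 7*(-j^2 + 14*j - 5)/(j^2*(49*j^2 - 70*j + 25))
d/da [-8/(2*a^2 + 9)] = 32*a/(2*a^2 + 9)^2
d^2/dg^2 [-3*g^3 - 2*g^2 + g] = -18*g - 4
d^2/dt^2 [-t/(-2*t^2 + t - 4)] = 2*(t*(4*t - 1)^2 + (1 - 6*t)*(2*t^2 - t + 4))/(2*t^2 - t + 4)^3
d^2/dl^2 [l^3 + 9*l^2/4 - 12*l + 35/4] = 6*l + 9/2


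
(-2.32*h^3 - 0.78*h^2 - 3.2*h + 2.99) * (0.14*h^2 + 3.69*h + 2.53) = -0.3248*h^5 - 8.67*h^4 - 9.1958*h^3 - 13.3628*h^2 + 2.9371*h + 7.5647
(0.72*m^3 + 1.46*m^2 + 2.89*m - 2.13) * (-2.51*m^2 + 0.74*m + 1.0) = -1.8072*m^5 - 3.1318*m^4 - 5.4535*m^3 + 8.9449*m^2 + 1.3138*m - 2.13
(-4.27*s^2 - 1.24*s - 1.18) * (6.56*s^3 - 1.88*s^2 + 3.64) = -28.0112*s^5 - 0.1068*s^4 - 5.4096*s^3 - 13.3244*s^2 - 4.5136*s - 4.2952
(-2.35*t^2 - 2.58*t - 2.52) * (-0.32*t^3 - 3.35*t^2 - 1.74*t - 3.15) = 0.752*t^5 + 8.6981*t^4 + 13.5384*t^3 + 20.3337*t^2 + 12.5118*t + 7.938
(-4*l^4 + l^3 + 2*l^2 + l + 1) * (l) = -4*l^5 + l^4 + 2*l^3 + l^2 + l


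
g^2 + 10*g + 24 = (g + 4)*(g + 6)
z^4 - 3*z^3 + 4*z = z*(z - 2)^2*(z + 1)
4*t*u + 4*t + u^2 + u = (4*t + u)*(u + 1)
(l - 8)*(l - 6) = l^2 - 14*l + 48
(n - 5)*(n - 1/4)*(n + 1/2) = n^3 - 19*n^2/4 - 11*n/8 + 5/8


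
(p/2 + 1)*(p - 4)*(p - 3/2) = p^3/2 - 7*p^2/4 - 5*p/2 + 6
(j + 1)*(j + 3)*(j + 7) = j^3 + 11*j^2 + 31*j + 21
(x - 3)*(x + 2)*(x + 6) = x^3 + 5*x^2 - 12*x - 36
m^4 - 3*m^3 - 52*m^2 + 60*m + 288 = (m - 8)*(m - 3)*(m + 2)*(m + 6)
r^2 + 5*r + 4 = (r + 1)*(r + 4)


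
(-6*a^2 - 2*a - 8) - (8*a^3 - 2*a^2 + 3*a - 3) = -8*a^3 - 4*a^2 - 5*a - 5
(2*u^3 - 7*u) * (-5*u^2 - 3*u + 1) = -10*u^5 - 6*u^4 + 37*u^3 + 21*u^2 - 7*u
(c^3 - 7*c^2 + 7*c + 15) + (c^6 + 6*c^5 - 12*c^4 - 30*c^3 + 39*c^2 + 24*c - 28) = c^6 + 6*c^5 - 12*c^4 - 29*c^3 + 32*c^2 + 31*c - 13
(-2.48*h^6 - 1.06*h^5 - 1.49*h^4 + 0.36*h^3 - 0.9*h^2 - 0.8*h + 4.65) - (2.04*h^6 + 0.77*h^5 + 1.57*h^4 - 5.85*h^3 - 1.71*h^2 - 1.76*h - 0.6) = -4.52*h^6 - 1.83*h^5 - 3.06*h^4 + 6.21*h^3 + 0.81*h^2 + 0.96*h + 5.25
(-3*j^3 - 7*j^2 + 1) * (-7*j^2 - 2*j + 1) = 21*j^5 + 55*j^4 + 11*j^3 - 14*j^2 - 2*j + 1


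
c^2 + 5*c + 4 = (c + 1)*(c + 4)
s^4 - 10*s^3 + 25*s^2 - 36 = (s - 6)*(s - 3)*(s - 2)*(s + 1)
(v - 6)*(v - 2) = v^2 - 8*v + 12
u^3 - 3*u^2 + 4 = (u - 2)^2*(u + 1)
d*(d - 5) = d^2 - 5*d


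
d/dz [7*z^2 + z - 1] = 14*z + 1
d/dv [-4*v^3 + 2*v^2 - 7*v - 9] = -12*v^2 + 4*v - 7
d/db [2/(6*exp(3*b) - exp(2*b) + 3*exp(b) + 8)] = (-36*exp(2*b) + 4*exp(b) - 6)*exp(b)/(6*exp(3*b) - exp(2*b) + 3*exp(b) + 8)^2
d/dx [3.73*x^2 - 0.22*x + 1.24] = 7.46*x - 0.22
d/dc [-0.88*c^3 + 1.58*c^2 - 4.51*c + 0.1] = -2.64*c^2 + 3.16*c - 4.51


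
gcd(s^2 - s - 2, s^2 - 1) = s + 1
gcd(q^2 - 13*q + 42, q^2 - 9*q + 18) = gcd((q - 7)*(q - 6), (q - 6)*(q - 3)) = q - 6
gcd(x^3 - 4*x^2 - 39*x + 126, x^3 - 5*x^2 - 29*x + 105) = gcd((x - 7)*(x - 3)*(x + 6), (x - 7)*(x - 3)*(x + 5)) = x^2 - 10*x + 21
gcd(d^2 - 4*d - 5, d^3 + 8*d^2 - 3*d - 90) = 1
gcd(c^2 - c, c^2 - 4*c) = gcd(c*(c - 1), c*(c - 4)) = c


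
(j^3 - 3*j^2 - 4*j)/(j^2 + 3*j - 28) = j*(j + 1)/(j + 7)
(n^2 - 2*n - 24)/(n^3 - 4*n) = (n^2 - 2*n - 24)/(n*(n^2 - 4))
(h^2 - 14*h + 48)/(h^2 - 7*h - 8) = (h - 6)/(h + 1)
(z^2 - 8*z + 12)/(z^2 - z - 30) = (z - 2)/(z + 5)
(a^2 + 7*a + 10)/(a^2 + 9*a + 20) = (a + 2)/(a + 4)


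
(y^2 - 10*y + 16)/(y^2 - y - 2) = (y - 8)/(y + 1)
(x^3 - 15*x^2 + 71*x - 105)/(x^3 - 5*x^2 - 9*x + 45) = (x - 7)/(x + 3)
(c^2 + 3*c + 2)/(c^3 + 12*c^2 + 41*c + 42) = (c + 1)/(c^2 + 10*c + 21)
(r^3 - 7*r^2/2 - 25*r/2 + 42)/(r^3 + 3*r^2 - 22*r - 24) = (2*r^2 + r - 21)/(2*(r^2 + 7*r + 6))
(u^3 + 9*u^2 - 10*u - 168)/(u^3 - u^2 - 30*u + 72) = (u + 7)/(u - 3)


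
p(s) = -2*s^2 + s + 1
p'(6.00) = -23.00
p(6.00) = -65.00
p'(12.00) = -47.00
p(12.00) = -275.00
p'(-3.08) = 13.32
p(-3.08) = -21.05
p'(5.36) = -20.44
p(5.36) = -51.10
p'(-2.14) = 9.56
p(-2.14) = -10.30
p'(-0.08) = 1.32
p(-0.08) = 0.91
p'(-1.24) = 5.96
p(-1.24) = -3.32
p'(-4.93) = 20.72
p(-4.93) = -52.54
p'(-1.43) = 6.72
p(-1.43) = -4.52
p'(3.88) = -14.52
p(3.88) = -25.23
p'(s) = 1 - 4*s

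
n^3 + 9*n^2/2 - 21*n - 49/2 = (n - 7/2)*(n + 1)*(n + 7)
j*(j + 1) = j^2 + j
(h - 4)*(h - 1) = h^2 - 5*h + 4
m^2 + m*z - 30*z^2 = (m - 5*z)*(m + 6*z)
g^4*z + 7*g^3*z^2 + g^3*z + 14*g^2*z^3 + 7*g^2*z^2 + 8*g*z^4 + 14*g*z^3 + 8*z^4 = (g + z)*(g + 2*z)*(g + 4*z)*(g*z + z)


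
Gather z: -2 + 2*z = 2*z - 2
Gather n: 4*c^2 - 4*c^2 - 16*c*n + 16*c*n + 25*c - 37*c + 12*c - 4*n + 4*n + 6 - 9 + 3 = 0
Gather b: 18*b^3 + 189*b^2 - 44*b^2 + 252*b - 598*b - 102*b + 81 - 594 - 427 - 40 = 18*b^3 + 145*b^2 - 448*b - 980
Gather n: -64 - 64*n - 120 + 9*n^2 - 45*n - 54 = 9*n^2 - 109*n - 238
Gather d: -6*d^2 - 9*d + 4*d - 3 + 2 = -6*d^2 - 5*d - 1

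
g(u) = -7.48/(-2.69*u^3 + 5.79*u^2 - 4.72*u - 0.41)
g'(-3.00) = -0.04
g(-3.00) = -0.05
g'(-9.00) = -0.00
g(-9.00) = -0.00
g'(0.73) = -1.29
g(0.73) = 4.12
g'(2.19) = -1.07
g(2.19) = 0.67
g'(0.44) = -3.49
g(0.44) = 4.69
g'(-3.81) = -0.02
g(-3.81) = -0.03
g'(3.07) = -0.23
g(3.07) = 0.20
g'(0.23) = -12.44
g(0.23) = 6.12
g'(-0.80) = -2.01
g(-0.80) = -0.89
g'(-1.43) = -0.42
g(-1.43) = -0.29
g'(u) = -7.48*(8.07*u^2 - 11.58*u + 4.72)/(-2.69*u^3 + 5.79*u^2 - 4.72*u - 0.41)^2 = (-60.3636*u^2 + 86.6184*u - 35.3056)/(2.69*u^3 - 5.79*u^2 + 4.72*u + 0.41)^2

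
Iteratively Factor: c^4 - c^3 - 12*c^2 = (c)*(c^3 - c^2 - 12*c) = c*(c - 4)*(c^2 + 3*c) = c*(c - 4)*(c + 3)*(c)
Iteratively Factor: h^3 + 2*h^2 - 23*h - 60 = (h + 4)*(h^2 - 2*h - 15) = (h + 3)*(h + 4)*(h - 5)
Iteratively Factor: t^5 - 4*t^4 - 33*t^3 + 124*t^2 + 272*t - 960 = (t - 4)*(t^4 - 33*t^2 - 8*t + 240) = (t - 4)*(t + 4)*(t^3 - 4*t^2 - 17*t + 60) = (t - 4)*(t - 3)*(t + 4)*(t^2 - t - 20) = (t - 4)*(t - 3)*(t + 4)^2*(t - 5)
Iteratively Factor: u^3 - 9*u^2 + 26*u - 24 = (u - 3)*(u^2 - 6*u + 8) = (u - 4)*(u - 3)*(u - 2)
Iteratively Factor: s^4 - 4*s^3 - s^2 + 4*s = (s + 1)*(s^3 - 5*s^2 + 4*s) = s*(s + 1)*(s^2 - 5*s + 4) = s*(s - 4)*(s + 1)*(s - 1)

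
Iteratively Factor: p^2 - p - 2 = (p + 1)*(p - 2)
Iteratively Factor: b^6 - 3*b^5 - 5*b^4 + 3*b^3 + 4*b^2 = (b - 4)*(b^5 + b^4 - b^3 - b^2) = (b - 4)*(b + 1)*(b^4 - b^2) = b*(b - 4)*(b + 1)*(b^3 - b) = b*(b - 4)*(b - 1)*(b + 1)*(b^2 + b) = b^2*(b - 4)*(b - 1)*(b + 1)*(b + 1)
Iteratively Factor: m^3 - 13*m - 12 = (m - 4)*(m^2 + 4*m + 3) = (m - 4)*(m + 1)*(m + 3)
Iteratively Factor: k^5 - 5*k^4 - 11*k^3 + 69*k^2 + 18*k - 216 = (k - 3)*(k^4 - 2*k^3 - 17*k^2 + 18*k + 72) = (k - 3)*(k + 2)*(k^3 - 4*k^2 - 9*k + 36) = (k - 3)^2*(k + 2)*(k^2 - k - 12) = (k - 3)^2*(k + 2)*(k + 3)*(k - 4)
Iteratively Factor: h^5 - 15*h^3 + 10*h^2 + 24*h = (h - 3)*(h^4 + 3*h^3 - 6*h^2 - 8*h) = h*(h - 3)*(h^3 + 3*h^2 - 6*h - 8) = h*(h - 3)*(h + 4)*(h^2 - h - 2) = h*(h - 3)*(h + 1)*(h + 4)*(h - 2)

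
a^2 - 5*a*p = a*(a - 5*p)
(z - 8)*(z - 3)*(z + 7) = z^3 - 4*z^2 - 53*z + 168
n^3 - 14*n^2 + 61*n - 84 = (n - 7)*(n - 4)*(n - 3)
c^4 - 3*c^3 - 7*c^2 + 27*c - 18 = (c - 3)*(c - 2)*(c - 1)*(c + 3)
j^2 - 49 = (j - 7)*(j + 7)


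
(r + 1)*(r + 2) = r^2 + 3*r + 2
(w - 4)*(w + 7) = w^2 + 3*w - 28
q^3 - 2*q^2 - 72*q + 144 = (q - 2)*(q - 6*sqrt(2))*(q + 6*sqrt(2))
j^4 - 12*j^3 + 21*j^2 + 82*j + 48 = (j - 8)*(j - 6)*(j + 1)^2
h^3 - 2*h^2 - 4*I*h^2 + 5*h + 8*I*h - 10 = (h - 2)*(h - 5*I)*(h + I)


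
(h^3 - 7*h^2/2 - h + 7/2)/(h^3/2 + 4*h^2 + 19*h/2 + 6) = (2*h^2 - 9*h + 7)/(h^2 + 7*h + 12)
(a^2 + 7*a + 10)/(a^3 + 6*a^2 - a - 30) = (a + 2)/(a^2 + a - 6)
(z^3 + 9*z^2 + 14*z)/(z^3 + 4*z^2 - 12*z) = (z^2 + 9*z + 14)/(z^2 + 4*z - 12)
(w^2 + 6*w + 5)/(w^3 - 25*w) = (w + 1)/(w*(w - 5))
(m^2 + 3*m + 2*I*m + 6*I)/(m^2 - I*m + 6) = (m + 3)/(m - 3*I)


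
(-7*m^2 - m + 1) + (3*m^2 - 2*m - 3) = -4*m^2 - 3*m - 2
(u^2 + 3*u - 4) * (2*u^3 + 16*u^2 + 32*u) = 2*u^5 + 22*u^4 + 72*u^3 + 32*u^2 - 128*u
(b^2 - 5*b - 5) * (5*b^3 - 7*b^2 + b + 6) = 5*b^5 - 32*b^4 + 11*b^3 + 36*b^2 - 35*b - 30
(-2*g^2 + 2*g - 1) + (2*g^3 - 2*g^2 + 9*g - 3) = 2*g^3 - 4*g^2 + 11*g - 4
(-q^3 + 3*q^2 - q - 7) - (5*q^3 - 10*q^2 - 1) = -6*q^3 + 13*q^2 - q - 6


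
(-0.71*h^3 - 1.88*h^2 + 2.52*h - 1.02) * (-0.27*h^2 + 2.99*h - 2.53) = 0.1917*h^5 - 1.6153*h^4 - 4.5053*h^3 + 12.5666*h^2 - 9.4254*h + 2.5806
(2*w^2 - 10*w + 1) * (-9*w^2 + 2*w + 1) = -18*w^4 + 94*w^3 - 27*w^2 - 8*w + 1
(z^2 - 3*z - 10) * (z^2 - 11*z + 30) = z^4 - 14*z^3 + 53*z^2 + 20*z - 300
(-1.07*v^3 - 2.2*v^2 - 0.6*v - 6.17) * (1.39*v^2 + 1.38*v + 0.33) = -1.4873*v^5 - 4.5346*v^4 - 4.2231*v^3 - 10.1303*v^2 - 8.7126*v - 2.0361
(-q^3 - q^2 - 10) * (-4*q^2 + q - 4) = 4*q^5 + 3*q^4 + 3*q^3 + 44*q^2 - 10*q + 40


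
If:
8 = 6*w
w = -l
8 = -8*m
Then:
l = -4/3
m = -1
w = 4/3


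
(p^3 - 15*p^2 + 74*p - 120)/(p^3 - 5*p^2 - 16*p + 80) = (p - 6)/(p + 4)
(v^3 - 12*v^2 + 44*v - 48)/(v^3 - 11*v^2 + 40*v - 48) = (v^2 - 8*v + 12)/(v^2 - 7*v + 12)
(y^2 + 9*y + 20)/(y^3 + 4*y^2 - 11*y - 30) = (y + 4)/(y^2 - y - 6)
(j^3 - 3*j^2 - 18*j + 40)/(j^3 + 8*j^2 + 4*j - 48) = (j - 5)/(j + 6)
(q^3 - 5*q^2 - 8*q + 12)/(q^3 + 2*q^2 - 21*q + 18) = (q^2 - 4*q - 12)/(q^2 + 3*q - 18)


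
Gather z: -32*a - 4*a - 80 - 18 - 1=-36*a - 99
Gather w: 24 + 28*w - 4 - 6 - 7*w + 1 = 21*w + 15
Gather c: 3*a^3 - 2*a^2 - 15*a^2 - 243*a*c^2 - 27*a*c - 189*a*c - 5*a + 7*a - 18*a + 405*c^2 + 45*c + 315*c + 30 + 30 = 3*a^3 - 17*a^2 - 16*a + c^2*(405 - 243*a) + c*(360 - 216*a) + 60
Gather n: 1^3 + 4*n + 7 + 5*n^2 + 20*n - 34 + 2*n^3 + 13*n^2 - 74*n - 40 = 2*n^3 + 18*n^2 - 50*n - 66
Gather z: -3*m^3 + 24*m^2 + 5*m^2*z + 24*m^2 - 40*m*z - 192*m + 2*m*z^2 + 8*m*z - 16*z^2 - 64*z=-3*m^3 + 48*m^2 - 192*m + z^2*(2*m - 16) + z*(5*m^2 - 32*m - 64)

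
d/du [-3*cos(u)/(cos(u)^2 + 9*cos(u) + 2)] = 3*(sin(u)^2 + 1)*sin(u)/(cos(u)^2 + 9*cos(u) + 2)^2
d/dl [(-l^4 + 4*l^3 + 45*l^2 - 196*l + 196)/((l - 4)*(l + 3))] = (-2*l^5 + 7*l^4 + 40*l^3 + 7*l^2 - 1472*l + 2548)/(l^4 - 2*l^3 - 23*l^2 + 24*l + 144)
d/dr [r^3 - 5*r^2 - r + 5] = 3*r^2 - 10*r - 1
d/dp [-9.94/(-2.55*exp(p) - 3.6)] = -25.347*exp(p)/(2.55*exp(p) + 3.6)^2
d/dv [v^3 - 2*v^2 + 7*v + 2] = 3*v^2 - 4*v + 7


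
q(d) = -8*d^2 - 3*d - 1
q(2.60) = -62.88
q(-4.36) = -140.00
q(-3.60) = -93.88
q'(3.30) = -55.80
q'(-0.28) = 1.48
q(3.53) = -111.28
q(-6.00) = -271.00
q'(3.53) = -59.48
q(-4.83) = -173.14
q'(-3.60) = 54.60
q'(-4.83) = 74.28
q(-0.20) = -0.72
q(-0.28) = -0.79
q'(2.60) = -44.60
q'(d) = -16*d - 3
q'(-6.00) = 93.00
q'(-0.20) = 0.20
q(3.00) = -82.00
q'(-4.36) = 66.76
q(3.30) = -98.02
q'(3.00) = -51.00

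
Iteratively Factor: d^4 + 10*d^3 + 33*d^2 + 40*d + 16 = (d + 4)*(d^3 + 6*d^2 + 9*d + 4) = (d + 1)*(d + 4)*(d^2 + 5*d + 4) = (d + 1)*(d + 4)^2*(d + 1)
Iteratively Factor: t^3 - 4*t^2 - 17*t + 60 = (t + 4)*(t^2 - 8*t + 15) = (t - 5)*(t + 4)*(t - 3)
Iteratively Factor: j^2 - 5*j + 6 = (j - 2)*(j - 3)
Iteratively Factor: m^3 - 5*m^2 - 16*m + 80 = (m + 4)*(m^2 - 9*m + 20) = (m - 5)*(m + 4)*(m - 4)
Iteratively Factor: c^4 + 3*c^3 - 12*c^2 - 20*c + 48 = (c + 4)*(c^3 - c^2 - 8*c + 12) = (c - 2)*(c + 4)*(c^2 + c - 6) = (c - 2)^2*(c + 4)*(c + 3)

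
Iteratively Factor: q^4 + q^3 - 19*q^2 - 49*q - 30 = (q + 3)*(q^3 - 2*q^2 - 13*q - 10) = (q + 2)*(q + 3)*(q^2 - 4*q - 5) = (q + 1)*(q + 2)*(q + 3)*(q - 5)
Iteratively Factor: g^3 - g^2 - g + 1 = (g + 1)*(g^2 - 2*g + 1) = (g - 1)*(g + 1)*(g - 1)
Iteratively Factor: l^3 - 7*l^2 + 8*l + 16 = (l + 1)*(l^2 - 8*l + 16) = (l - 4)*(l + 1)*(l - 4)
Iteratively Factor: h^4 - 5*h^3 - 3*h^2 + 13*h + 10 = (h + 1)*(h^3 - 6*h^2 + 3*h + 10) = (h - 2)*(h + 1)*(h^2 - 4*h - 5) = (h - 5)*(h - 2)*(h + 1)*(h + 1)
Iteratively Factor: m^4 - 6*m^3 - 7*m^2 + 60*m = (m - 5)*(m^3 - m^2 - 12*m) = (m - 5)*(m + 3)*(m^2 - 4*m) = (m - 5)*(m - 4)*(m + 3)*(m)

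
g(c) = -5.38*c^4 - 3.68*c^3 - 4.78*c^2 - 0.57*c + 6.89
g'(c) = -21.52*c^3 - 11.04*c^2 - 9.56*c - 0.57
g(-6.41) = -8299.33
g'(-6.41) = 5274.92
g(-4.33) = -1672.69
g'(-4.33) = 1580.89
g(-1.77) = -39.47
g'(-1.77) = 101.10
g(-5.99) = -6296.40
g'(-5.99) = 4285.70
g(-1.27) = -6.55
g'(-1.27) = 37.85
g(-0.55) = 5.88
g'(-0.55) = 4.93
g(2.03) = -136.11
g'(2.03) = -245.50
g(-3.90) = -1089.93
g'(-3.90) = 1145.34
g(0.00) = 6.89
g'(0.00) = -0.57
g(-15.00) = -261002.56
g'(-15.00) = 70288.83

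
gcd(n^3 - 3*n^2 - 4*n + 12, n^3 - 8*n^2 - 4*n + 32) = n^2 - 4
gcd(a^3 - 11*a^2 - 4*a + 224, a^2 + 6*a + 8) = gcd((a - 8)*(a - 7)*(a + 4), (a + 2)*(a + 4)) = a + 4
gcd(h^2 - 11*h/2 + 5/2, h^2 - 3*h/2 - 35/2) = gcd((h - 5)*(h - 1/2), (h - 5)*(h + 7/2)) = h - 5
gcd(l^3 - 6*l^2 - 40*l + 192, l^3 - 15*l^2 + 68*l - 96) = l^2 - 12*l + 32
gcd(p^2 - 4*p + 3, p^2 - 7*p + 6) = p - 1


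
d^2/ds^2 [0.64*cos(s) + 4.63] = -0.64*cos(s)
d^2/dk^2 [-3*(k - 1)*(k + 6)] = -6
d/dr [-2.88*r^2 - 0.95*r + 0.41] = -5.76*r - 0.95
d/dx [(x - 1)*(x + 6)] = 2*x + 5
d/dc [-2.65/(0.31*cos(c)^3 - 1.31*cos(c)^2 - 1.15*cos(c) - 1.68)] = (-2.4645*cos(c)^2 + 6.943*cos(c) + 3.0475)*sin(c)/(-0.31*cos(c)^3 + 1.31*cos(c)^2 + 1.15*cos(c) + 1.68)^2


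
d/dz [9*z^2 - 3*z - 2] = 18*z - 3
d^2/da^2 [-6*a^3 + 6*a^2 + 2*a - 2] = 12 - 36*a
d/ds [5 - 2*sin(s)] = -2*cos(s)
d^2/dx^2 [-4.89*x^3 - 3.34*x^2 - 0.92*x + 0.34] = -29.34*x - 6.68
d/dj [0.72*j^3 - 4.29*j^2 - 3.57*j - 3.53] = 2.16*j^2 - 8.58*j - 3.57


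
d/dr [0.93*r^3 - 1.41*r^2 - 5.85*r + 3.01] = 2.79*r^2 - 2.82*r - 5.85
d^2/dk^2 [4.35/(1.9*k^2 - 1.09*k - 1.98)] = (31.407*k^2 - 18.0177*k - 4.35*(3.8*k - 1.09)*(7.6*k - 2.18) - 32.7294)/(-1.9*k^2 + 1.09*k + 1.98)^3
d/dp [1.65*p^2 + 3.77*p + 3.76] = 3.3*p + 3.77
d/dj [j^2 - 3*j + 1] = 2*j - 3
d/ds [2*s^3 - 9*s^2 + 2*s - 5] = 6*s^2 - 18*s + 2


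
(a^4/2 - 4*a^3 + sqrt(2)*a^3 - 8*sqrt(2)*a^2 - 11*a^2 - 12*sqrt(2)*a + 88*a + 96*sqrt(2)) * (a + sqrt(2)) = a^5/2 - 4*a^4 + 3*sqrt(2)*a^4/2 - 12*sqrt(2)*a^3 - 9*a^3 - 23*sqrt(2)*a^2 + 72*a^2 - 24*a + 184*sqrt(2)*a + 192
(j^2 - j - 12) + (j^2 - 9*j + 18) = 2*j^2 - 10*j + 6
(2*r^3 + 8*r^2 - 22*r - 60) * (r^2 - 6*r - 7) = 2*r^5 - 4*r^4 - 84*r^3 + 16*r^2 + 514*r + 420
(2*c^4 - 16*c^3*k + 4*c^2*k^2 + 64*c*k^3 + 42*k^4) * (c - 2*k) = 2*c^5 - 20*c^4*k + 36*c^3*k^2 + 56*c^2*k^3 - 86*c*k^4 - 84*k^5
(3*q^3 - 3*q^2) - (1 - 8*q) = 3*q^3 - 3*q^2 + 8*q - 1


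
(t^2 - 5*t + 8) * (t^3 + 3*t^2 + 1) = t^5 - 2*t^4 - 7*t^3 + 25*t^2 - 5*t + 8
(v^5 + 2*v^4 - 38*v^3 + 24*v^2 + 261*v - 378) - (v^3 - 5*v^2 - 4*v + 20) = v^5 + 2*v^4 - 39*v^3 + 29*v^2 + 265*v - 398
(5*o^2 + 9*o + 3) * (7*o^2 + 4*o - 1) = 35*o^4 + 83*o^3 + 52*o^2 + 3*o - 3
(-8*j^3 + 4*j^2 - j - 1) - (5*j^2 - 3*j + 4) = -8*j^3 - j^2 + 2*j - 5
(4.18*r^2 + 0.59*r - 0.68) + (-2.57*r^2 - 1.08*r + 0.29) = 1.61*r^2 - 0.49*r - 0.39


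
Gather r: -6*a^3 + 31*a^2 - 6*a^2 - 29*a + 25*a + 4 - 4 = -6*a^3 + 25*a^2 - 4*a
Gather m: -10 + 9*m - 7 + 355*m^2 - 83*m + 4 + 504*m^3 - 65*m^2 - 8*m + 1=504*m^3 + 290*m^2 - 82*m - 12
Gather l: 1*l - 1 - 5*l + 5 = 4 - 4*l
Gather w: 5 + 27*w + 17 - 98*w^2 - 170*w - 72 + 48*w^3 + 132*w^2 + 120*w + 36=48*w^3 + 34*w^2 - 23*w - 14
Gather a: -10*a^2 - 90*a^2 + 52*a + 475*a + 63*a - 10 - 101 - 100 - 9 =-100*a^2 + 590*a - 220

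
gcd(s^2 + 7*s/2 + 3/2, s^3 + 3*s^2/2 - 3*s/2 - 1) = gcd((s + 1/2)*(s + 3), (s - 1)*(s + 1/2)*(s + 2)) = s + 1/2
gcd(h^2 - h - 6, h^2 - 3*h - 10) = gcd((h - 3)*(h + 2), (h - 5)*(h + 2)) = h + 2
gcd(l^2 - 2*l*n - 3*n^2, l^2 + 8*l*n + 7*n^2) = l + n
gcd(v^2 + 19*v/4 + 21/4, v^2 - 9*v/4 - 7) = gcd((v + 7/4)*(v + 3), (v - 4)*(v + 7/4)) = v + 7/4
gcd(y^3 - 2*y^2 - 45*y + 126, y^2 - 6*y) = y - 6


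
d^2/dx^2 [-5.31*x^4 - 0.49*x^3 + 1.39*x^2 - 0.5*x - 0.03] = -63.72*x^2 - 2.94*x + 2.78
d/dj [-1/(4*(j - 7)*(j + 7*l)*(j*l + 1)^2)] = (2*l*(j - 7)*(j + 7*l) + (j - 7)*(j*l + 1) + (j + 7*l)*(j*l + 1))/(4*(j - 7)^2*(j + 7*l)^2*(j*l + 1)^3)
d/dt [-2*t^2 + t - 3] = 1 - 4*t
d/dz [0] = 0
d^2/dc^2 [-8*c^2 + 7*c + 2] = -16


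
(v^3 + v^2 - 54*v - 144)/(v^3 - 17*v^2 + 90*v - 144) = (v^2 + 9*v + 18)/(v^2 - 9*v + 18)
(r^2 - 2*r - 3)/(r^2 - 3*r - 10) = (-r^2 + 2*r + 3)/(-r^2 + 3*r + 10)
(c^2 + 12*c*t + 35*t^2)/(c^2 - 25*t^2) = (-c - 7*t)/(-c + 5*t)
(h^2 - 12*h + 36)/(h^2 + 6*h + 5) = (h^2 - 12*h + 36)/(h^2 + 6*h + 5)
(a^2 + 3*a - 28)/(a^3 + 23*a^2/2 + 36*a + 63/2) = 2*(a - 4)/(2*a^2 + 9*a + 9)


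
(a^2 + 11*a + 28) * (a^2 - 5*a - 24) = a^4 + 6*a^3 - 51*a^2 - 404*a - 672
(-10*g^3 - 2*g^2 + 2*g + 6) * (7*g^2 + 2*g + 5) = -70*g^5 - 34*g^4 - 40*g^3 + 36*g^2 + 22*g + 30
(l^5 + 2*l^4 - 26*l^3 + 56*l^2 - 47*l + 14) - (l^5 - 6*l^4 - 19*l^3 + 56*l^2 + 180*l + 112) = 8*l^4 - 7*l^3 - 227*l - 98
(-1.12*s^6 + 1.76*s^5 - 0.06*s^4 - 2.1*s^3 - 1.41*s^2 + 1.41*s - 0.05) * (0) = 0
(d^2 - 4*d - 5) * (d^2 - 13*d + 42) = d^4 - 17*d^3 + 89*d^2 - 103*d - 210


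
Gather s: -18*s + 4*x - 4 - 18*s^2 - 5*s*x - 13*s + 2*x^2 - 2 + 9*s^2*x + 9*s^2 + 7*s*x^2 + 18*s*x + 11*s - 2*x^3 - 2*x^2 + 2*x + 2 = s^2*(9*x - 9) + s*(7*x^2 + 13*x - 20) - 2*x^3 + 6*x - 4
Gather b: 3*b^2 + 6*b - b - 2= 3*b^2 + 5*b - 2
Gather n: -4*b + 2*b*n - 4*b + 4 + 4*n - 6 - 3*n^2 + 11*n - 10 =-8*b - 3*n^2 + n*(2*b + 15) - 12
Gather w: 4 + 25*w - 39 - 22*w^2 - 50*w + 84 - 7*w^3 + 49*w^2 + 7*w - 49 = -7*w^3 + 27*w^2 - 18*w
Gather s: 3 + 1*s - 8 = s - 5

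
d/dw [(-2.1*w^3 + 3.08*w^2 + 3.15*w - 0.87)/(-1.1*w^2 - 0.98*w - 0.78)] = (2.31*w^4 + 4.116*w^3 + 5.3606*w^2 - 6.7188*w - 3.3096)/(1.21*w^4 + 2.156*w^3 + 2.6764*w^2 + 1.5288*w + 0.6084)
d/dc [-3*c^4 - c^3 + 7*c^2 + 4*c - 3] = -12*c^3 - 3*c^2 + 14*c + 4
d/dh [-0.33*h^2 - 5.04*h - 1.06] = -0.66*h - 5.04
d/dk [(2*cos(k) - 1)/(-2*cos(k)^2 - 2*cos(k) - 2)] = (2*cos(k) - cos(2*k) + 2)*sin(k)/(2*(cos(k)^2 + cos(k) + 1)^2)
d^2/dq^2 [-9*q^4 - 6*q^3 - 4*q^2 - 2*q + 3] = -108*q^2 - 36*q - 8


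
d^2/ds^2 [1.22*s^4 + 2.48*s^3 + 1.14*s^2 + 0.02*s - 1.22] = 14.64*s^2 + 14.88*s + 2.28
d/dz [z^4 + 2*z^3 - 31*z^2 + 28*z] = 4*z^3 + 6*z^2 - 62*z + 28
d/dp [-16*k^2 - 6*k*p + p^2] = -6*k + 2*p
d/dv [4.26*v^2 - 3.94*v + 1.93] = 8.52*v - 3.94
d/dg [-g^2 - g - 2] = -2*g - 1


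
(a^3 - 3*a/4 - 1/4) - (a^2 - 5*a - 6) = a^3 - a^2 + 17*a/4 + 23/4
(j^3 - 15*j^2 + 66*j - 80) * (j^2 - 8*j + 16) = j^5 - 23*j^4 + 202*j^3 - 848*j^2 + 1696*j - 1280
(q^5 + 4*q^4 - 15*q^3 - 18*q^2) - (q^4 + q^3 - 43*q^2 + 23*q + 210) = q^5 + 3*q^4 - 16*q^3 + 25*q^2 - 23*q - 210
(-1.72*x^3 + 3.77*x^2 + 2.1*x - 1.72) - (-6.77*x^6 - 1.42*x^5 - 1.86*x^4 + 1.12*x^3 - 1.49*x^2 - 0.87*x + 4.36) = 6.77*x^6 + 1.42*x^5 + 1.86*x^4 - 2.84*x^3 + 5.26*x^2 + 2.97*x - 6.08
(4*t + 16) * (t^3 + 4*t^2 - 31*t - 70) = 4*t^4 + 32*t^3 - 60*t^2 - 776*t - 1120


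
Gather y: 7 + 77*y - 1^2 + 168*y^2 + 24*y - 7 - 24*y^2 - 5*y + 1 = 144*y^2 + 96*y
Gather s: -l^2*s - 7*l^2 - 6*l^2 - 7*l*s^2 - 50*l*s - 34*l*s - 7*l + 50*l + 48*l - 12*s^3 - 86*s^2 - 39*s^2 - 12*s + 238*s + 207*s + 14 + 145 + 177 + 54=-13*l^2 + 91*l - 12*s^3 + s^2*(-7*l - 125) + s*(-l^2 - 84*l + 433) + 390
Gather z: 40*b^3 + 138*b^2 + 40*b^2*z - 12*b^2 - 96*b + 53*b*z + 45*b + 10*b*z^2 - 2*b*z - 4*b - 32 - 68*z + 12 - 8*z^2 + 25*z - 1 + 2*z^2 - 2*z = 40*b^3 + 126*b^2 - 55*b + z^2*(10*b - 6) + z*(40*b^2 + 51*b - 45) - 21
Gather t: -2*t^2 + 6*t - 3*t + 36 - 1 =-2*t^2 + 3*t + 35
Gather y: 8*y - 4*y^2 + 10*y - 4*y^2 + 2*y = -8*y^2 + 20*y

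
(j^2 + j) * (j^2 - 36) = j^4 + j^3 - 36*j^2 - 36*j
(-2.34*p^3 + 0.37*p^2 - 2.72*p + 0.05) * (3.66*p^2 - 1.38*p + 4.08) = -8.5644*p^5 + 4.5834*p^4 - 20.013*p^3 + 5.4462*p^2 - 11.1666*p + 0.204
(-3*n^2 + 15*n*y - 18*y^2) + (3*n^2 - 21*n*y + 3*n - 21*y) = -6*n*y + 3*n - 18*y^2 - 21*y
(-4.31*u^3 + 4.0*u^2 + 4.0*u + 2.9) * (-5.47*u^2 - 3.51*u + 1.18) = 23.5757*u^5 - 6.7519*u^4 - 41.0058*u^3 - 25.183*u^2 - 5.459*u + 3.422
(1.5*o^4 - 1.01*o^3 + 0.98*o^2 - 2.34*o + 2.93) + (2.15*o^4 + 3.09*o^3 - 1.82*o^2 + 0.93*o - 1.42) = 3.65*o^4 + 2.08*o^3 - 0.84*o^2 - 1.41*o + 1.51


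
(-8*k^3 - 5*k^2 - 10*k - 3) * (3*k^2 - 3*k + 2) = -24*k^5 + 9*k^4 - 31*k^3 + 11*k^2 - 11*k - 6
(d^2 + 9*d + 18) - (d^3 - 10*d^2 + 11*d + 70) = -d^3 + 11*d^2 - 2*d - 52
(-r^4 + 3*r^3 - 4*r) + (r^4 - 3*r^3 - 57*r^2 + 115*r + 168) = -57*r^2 + 111*r + 168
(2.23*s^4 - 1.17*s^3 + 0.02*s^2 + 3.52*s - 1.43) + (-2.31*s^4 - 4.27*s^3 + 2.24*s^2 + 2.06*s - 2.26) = -0.0800000000000001*s^4 - 5.44*s^3 + 2.26*s^2 + 5.58*s - 3.69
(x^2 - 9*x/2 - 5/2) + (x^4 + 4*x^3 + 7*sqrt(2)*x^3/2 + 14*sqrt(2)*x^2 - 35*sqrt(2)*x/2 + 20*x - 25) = x^4 + 4*x^3 + 7*sqrt(2)*x^3/2 + x^2 + 14*sqrt(2)*x^2 - 35*sqrt(2)*x/2 + 31*x/2 - 55/2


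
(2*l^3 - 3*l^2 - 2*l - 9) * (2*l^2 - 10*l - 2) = 4*l^5 - 26*l^4 + 22*l^3 + 8*l^2 + 94*l + 18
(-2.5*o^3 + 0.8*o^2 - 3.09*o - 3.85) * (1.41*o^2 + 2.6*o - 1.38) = -3.525*o^5 - 5.372*o^4 + 1.1731*o^3 - 14.5665*o^2 - 5.7458*o + 5.313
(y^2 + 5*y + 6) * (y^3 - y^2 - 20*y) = y^5 + 4*y^4 - 19*y^3 - 106*y^2 - 120*y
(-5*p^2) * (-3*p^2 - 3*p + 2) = 15*p^4 + 15*p^3 - 10*p^2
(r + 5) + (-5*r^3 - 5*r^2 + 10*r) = -5*r^3 - 5*r^2 + 11*r + 5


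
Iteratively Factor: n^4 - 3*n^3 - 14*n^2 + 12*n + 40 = (n - 2)*(n^3 - n^2 - 16*n - 20) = (n - 2)*(n + 2)*(n^2 - 3*n - 10) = (n - 2)*(n + 2)^2*(n - 5)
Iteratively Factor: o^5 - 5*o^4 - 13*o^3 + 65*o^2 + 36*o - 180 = (o - 2)*(o^4 - 3*o^3 - 19*o^2 + 27*o + 90) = (o - 2)*(o + 3)*(o^3 - 6*o^2 - o + 30) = (o - 2)*(o + 2)*(o + 3)*(o^2 - 8*o + 15) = (o - 3)*(o - 2)*(o + 2)*(o + 3)*(o - 5)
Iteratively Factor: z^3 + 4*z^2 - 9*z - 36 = (z + 3)*(z^2 + z - 12) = (z - 3)*(z + 3)*(z + 4)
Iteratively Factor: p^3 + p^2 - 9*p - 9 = (p + 3)*(p^2 - 2*p - 3) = (p + 1)*(p + 3)*(p - 3)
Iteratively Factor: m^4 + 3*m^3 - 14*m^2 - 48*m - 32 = (m + 4)*(m^3 - m^2 - 10*m - 8) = (m + 2)*(m + 4)*(m^2 - 3*m - 4) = (m - 4)*(m + 2)*(m + 4)*(m + 1)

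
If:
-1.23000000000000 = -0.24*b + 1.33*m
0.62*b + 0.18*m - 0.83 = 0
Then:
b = 1.53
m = -0.65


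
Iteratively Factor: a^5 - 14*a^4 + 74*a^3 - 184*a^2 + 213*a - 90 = (a - 1)*(a^4 - 13*a^3 + 61*a^2 - 123*a + 90) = (a - 2)*(a - 1)*(a^3 - 11*a^2 + 39*a - 45) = (a - 3)*(a - 2)*(a - 1)*(a^2 - 8*a + 15) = (a - 5)*(a - 3)*(a - 2)*(a - 1)*(a - 3)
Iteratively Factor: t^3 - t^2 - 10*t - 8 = (t + 2)*(t^2 - 3*t - 4) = (t - 4)*(t + 2)*(t + 1)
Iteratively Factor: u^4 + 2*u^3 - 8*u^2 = (u + 4)*(u^3 - 2*u^2) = u*(u + 4)*(u^2 - 2*u) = u*(u - 2)*(u + 4)*(u)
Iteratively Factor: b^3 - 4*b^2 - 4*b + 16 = (b + 2)*(b^2 - 6*b + 8) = (b - 4)*(b + 2)*(b - 2)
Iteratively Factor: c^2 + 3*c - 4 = (c + 4)*(c - 1)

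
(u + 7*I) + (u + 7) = 2*u + 7 + 7*I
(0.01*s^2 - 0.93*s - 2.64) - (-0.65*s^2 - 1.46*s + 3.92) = 0.66*s^2 + 0.53*s - 6.56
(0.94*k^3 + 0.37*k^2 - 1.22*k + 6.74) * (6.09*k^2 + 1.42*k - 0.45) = 5.7246*k^5 + 3.5881*k^4 - 7.3274*k^3 + 39.1477*k^2 + 10.1198*k - 3.033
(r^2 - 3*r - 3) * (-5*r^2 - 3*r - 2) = -5*r^4 + 12*r^3 + 22*r^2 + 15*r + 6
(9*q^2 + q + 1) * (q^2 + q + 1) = 9*q^4 + 10*q^3 + 11*q^2 + 2*q + 1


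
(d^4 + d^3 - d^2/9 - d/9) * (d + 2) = d^5 + 3*d^4 + 17*d^3/9 - d^2/3 - 2*d/9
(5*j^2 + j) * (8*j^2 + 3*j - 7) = 40*j^4 + 23*j^3 - 32*j^2 - 7*j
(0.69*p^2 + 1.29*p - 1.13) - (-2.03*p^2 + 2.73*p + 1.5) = 2.72*p^2 - 1.44*p - 2.63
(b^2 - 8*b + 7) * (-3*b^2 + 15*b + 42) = -3*b^4 + 39*b^3 - 99*b^2 - 231*b + 294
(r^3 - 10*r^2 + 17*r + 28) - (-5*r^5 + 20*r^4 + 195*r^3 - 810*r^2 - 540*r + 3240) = 5*r^5 - 20*r^4 - 194*r^3 + 800*r^2 + 557*r - 3212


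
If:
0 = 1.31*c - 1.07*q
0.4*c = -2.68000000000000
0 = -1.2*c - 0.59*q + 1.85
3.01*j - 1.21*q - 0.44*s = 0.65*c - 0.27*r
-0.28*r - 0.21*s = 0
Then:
No Solution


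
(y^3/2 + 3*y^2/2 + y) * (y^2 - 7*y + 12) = y^5/2 - 2*y^4 - 7*y^3/2 + 11*y^2 + 12*y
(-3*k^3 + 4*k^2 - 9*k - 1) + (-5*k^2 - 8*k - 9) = -3*k^3 - k^2 - 17*k - 10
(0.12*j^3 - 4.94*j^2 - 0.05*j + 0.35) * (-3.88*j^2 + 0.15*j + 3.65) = -0.4656*j^5 + 19.1852*j^4 - 0.109*j^3 - 19.3965*j^2 - 0.13*j + 1.2775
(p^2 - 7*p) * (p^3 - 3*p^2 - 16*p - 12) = p^5 - 10*p^4 + 5*p^3 + 100*p^2 + 84*p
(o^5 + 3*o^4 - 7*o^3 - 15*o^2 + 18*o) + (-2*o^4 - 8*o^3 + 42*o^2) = o^5 + o^4 - 15*o^3 + 27*o^2 + 18*o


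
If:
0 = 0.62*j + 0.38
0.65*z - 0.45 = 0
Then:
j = -0.61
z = 0.69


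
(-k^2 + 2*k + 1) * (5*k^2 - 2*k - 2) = -5*k^4 + 12*k^3 + 3*k^2 - 6*k - 2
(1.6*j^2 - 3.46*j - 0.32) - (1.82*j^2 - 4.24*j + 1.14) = -0.22*j^2 + 0.78*j - 1.46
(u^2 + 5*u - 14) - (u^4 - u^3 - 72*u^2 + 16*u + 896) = -u^4 + u^3 + 73*u^2 - 11*u - 910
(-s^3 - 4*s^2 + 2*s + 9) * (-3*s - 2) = 3*s^4 + 14*s^3 + 2*s^2 - 31*s - 18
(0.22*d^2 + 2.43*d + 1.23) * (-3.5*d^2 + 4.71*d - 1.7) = -0.77*d^4 - 7.4688*d^3 + 6.7663*d^2 + 1.6623*d - 2.091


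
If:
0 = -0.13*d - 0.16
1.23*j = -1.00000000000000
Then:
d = -1.23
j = -0.81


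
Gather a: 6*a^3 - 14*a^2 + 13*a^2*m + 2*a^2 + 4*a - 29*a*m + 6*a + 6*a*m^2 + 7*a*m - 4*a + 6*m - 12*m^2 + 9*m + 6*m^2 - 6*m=6*a^3 + a^2*(13*m - 12) + a*(6*m^2 - 22*m + 6) - 6*m^2 + 9*m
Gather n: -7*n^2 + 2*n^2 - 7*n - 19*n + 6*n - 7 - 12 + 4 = -5*n^2 - 20*n - 15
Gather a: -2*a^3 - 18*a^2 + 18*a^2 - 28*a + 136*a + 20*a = -2*a^3 + 128*a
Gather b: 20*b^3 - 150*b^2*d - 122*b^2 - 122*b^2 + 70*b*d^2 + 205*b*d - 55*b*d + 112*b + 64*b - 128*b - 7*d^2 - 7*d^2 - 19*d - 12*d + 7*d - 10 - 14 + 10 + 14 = 20*b^3 + b^2*(-150*d - 244) + b*(70*d^2 + 150*d + 48) - 14*d^2 - 24*d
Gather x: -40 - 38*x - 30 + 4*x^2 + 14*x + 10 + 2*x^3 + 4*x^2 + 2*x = 2*x^3 + 8*x^2 - 22*x - 60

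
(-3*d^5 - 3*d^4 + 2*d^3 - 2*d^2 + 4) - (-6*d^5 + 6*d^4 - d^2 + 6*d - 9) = 3*d^5 - 9*d^4 + 2*d^3 - d^2 - 6*d + 13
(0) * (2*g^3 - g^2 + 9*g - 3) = 0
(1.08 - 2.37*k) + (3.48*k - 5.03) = 1.11*k - 3.95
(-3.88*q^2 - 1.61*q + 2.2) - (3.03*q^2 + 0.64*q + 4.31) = -6.91*q^2 - 2.25*q - 2.11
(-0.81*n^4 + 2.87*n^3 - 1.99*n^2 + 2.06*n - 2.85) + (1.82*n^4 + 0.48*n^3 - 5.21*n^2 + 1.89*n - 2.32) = 1.01*n^4 + 3.35*n^3 - 7.2*n^2 + 3.95*n - 5.17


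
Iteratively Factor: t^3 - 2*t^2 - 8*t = (t + 2)*(t^2 - 4*t) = (t - 4)*(t + 2)*(t)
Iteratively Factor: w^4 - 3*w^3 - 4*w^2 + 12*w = (w)*(w^3 - 3*w^2 - 4*w + 12) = w*(w + 2)*(w^2 - 5*w + 6) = w*(w - 2)*(w + 2)*(w - 3)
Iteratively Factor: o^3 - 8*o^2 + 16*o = (o - 4)*(o^2 - 4*o) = (o - 4)^2*(o)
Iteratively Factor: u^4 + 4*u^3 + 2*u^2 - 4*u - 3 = (u + 1)*(u^3 + 3*u^2 - u - 3) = (u - 1)*(u + 1)*(u^2 + 4*u + 3) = (u - 1)*(u + 1)^2*(u + 3)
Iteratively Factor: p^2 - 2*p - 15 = (p + 3)*(p - 5)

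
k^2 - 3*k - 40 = (k - 8)*(k + 5)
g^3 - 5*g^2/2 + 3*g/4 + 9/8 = (g - 3/2)^2*(g + 1/2)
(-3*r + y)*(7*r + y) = -21*r^2 + 4*r*y + y^2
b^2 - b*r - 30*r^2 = (b - 6*r)*(b + 5*r)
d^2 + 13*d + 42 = (d + 6)*(d + 7)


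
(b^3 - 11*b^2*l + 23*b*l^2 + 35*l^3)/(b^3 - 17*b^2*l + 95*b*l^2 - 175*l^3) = (b + l)/(b - 5*l)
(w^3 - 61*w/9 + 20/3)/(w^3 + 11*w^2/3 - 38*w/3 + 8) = (w^2 + 4*w/3 - 5)/(w^2 + 5*w - 6)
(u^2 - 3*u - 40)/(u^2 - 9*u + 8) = (u + 5)/(u - 1)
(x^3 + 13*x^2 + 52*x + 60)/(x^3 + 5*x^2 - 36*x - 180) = (x + 2)/(x - 6)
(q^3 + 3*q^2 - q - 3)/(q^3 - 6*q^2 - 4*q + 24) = (q^3 + 3*q^2 - q - 3)/(q^3 - 6*q^2 - 4*q + 24)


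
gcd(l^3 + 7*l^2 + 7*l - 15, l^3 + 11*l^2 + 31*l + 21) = l + 3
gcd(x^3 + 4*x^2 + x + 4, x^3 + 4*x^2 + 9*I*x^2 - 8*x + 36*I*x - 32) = x^2 + x*(4 + I) + 4*I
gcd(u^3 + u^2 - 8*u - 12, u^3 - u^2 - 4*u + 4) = u + 2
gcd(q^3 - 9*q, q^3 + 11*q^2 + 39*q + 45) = q + 3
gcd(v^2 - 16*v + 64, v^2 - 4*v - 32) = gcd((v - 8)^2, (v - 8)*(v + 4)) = v - 8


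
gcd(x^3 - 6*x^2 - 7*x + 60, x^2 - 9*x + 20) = x^2 - 9*x + 20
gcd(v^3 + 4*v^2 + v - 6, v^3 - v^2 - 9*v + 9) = v^2 + 2*v - 3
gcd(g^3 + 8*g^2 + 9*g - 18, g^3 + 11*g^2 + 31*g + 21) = g + 3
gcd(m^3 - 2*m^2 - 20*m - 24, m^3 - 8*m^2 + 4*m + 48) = m^2 - 4*m - 12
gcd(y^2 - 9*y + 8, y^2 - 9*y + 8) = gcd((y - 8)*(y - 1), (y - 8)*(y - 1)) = y^2 - 9*y + 8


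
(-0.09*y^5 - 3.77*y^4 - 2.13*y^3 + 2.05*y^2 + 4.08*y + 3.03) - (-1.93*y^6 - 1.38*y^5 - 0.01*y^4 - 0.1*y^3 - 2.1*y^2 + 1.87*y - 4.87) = 1.93*y^6 + 1.29*y^5 - 3.76*y^4 - 2.03*y^3 + 4.15*y^2 + 2.21*y + 7.9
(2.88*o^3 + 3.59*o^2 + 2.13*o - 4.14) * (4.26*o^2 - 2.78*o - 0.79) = 12.2688*o^5 + 7.287*o^4 - 3.1816*o^3 - 26.3939*o^2 + 9.8265*o + 3.2706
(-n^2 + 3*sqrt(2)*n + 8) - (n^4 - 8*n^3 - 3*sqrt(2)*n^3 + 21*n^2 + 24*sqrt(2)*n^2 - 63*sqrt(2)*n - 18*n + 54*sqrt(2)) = -n^4 + 3*sqrt(2)*n^3 + 8*n^3 - 24*sqrt(2)*n^2 - 22*n^2 + 18*n + 66*sqrt(2)*n - 54*sqrt(2) + 8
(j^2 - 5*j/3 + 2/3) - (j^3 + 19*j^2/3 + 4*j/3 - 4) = -j^3 - 16*j^2/3 - 3*j + 14/3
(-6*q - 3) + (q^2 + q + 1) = q^2 - 5*q - 2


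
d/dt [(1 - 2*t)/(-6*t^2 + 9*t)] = (-4*t^2 + 4*t - 3)/(3*t^2*(4*t^2 - 12*t + 9))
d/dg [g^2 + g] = 2*g + 1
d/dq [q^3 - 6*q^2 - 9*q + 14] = 3*q^2 - 12*q - 9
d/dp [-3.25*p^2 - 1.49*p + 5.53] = -6.5*p - 1.49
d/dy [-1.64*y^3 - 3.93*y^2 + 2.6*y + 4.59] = -4.92*y^2 - 7.86*y + 2.6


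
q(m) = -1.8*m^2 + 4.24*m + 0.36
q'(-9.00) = 36.64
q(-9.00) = -183.60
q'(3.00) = -6.56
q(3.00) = -3.12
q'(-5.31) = 23.36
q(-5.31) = -72.91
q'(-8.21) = 33.80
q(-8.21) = -155.78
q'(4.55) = -12.14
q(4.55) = -17.61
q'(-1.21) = 8.60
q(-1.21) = -7.41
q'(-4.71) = 21.20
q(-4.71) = -59.54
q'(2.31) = -4.08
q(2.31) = 0.55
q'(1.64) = -1.66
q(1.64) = 2.47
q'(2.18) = -3.61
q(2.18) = 1.05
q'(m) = 4.24 - 3.6*m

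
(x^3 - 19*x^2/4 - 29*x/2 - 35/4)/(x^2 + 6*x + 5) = (4*x^2 - 23*x - 35)/(4*(x + 5))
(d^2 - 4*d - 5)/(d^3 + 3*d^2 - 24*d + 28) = (d^2 - 4*d - 5)/(d^3 + 3*d^2 - 24*d + 28)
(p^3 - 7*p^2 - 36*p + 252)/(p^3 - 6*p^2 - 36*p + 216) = (p - 7)/(p - 6)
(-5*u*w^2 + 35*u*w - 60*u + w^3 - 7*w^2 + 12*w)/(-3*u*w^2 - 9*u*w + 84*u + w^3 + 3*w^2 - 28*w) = (5*u*w - 15*u - w^2 + 3*w)/(3*u*w + 21*u - w^2 - 7*w)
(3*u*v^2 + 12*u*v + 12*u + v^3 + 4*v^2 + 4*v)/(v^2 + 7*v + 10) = (3*u*v + 6*u + v^2 + 2*v)/(v + 5)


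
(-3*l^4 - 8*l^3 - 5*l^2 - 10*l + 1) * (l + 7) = -3*l^5 - 29*l^4 - 61*l^3 - 45*l^2 - 69*l + 7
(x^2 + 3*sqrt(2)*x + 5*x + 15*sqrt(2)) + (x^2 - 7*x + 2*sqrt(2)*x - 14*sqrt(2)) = 2*x^2 - 2*x + 5*sqrt(2)*x + sqrt(2)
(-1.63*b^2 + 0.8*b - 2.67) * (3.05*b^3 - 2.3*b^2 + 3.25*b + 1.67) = -4.9715*b^5 + 6.189*b^4 - 15.281*b^3 + 6.0189*b^2 - 7.3415*b - 4.4589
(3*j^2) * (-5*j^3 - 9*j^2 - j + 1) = -15*j^5 - 27*j^4 - 3*j^3 + 3*j^2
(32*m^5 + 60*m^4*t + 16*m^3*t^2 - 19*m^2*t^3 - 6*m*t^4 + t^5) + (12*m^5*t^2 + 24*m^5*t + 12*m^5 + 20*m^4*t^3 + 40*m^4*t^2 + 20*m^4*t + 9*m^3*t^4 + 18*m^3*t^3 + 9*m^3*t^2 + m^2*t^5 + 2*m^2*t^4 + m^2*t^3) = 12*m^5*t^2 + 24*m^5*t + 44*m^5 + 20*m^4*t^3 + 40*m^4*t^2 + 80*m^4*t + 9*m^3*t^4 + 18*m^3*t^3 + 25*m^3*t^2 + m^2*t^5 + 2*m^2*t^4 - 18*m^2*t^3 - 6*m*t^4 + t^5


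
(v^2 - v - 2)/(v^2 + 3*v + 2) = (v - 2)/(v + 2)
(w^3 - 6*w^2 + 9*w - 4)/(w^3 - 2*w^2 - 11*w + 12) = (w - 1)/(w + 3)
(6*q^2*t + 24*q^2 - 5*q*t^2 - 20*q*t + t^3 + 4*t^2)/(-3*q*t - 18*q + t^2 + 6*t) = (-2*q*t - 8*q + t^2 + 4*t)/(t + 6)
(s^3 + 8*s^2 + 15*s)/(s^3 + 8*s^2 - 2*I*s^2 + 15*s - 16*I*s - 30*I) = s/(s - 2*I)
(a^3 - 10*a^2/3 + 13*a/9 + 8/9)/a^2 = a - 10/3 + 13/(9*a) + 8/(9*a^2)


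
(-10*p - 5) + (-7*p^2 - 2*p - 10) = -7*p^2 - 12*p - 15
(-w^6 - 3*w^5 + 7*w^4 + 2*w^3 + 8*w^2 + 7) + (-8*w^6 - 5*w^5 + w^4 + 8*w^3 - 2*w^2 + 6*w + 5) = -9*w^6 - 8*w^5 + 8*w^4 + 10*w^3 + 6*w^2 + 6*w + 12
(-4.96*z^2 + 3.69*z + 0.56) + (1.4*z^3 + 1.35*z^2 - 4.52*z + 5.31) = 1.4*z^3 - 3.61*z^2 - 0.83*z + 5.87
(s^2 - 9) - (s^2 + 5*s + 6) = -5*s - 15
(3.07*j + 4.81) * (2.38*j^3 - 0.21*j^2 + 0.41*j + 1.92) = 7.3066*j^4 + 10.8031*j^3 + 0.2486*j^2 + 7.8665*j + 9.2352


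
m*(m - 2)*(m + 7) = m^3 + 5*m^2 - 14*m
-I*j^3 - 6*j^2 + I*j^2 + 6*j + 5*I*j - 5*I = (j - 5*I)*(j - I)*(-I*j + I)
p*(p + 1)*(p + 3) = p^3 + 4*p^2 + 3*p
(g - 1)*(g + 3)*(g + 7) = g^3 + 9*g^2 + 11*g - 21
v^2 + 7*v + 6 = (v + 1)*(v + 6)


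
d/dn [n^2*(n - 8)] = n*(3*n - 16)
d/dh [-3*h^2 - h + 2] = -6*h - 1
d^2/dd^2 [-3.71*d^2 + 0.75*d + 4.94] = -7.42000000000000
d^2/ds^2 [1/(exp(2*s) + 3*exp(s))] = (-(exp(s) + 3)*(4*exp(s) + 3) + 2*(2*exp(s) + 3)^2)*exp(-s)/(exp(s) + 3)^3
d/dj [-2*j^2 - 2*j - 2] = -4*j - 2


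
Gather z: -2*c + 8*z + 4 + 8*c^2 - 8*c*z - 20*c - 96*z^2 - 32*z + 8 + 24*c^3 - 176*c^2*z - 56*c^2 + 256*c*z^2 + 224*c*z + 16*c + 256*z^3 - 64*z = 24*c^3 - 48*c^2 - 6*c + 256*z^3 + z^2*(256*c - 96) + z*(-176*c^2 + 216*c - 88) + 12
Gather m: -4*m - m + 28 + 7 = 35 - 5*m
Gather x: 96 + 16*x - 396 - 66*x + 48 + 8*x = -42*x - 252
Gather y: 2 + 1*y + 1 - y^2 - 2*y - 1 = -y^2 - y + 2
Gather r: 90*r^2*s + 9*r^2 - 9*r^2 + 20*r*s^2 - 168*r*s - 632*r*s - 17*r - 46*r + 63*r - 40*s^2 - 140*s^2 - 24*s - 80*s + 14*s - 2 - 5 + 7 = 90*r^2*s + r*(20*s^2 - 800*s) - 180*s^2 - 90*s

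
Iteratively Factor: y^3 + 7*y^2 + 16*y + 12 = (y + 2)*(y^2 + 5*y + 6) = (y + 2)^2*(y + 3)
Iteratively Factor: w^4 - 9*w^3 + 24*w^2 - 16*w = (w)*(w^3 - 9*w^2 + 24*w - 16) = w*(w - 4)*(w^2 - 5*w + 4) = w*(w - 4)^2*(w - 1)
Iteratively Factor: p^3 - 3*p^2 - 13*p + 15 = (p - 1)*(p^2 - 2*p - 15) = (p - 1)*(p + 3)*(p - 5)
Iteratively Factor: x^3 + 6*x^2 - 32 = (x - 2)*(x^2 + 8*x + 16) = (x - 2)*(x + 4)*(x + 4)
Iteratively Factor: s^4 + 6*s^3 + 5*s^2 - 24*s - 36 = (s - 2)*(s^3 + 8*s^2 + 21*s + 18) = (s - 2)*(s + 2)*(s^2 + 6*s + 9) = (s - 2)*(s + 2)*(s + 3)*(s + 3)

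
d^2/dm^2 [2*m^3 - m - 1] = 12*m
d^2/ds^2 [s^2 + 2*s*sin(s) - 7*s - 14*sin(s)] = -2*s*sin(s) + 14*sin(s) + 4*cos(s) + 2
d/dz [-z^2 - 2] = -2*z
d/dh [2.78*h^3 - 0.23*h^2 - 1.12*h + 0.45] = 8.34*h^2 - 0.46*h - 1.12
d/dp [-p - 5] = -1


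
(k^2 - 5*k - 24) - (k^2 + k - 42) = 18 - 6*k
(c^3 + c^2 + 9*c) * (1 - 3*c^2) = -3*c^5 - 3*c^4 - 26*c^3 + c^2 + 9*c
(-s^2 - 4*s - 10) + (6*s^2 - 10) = 5*s^2 - 4*s - 20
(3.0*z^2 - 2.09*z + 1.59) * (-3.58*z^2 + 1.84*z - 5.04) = -10.74*z^4 + 13.0022*z^3 - 24.6578*z^2 + 13.4592*z - 8.0136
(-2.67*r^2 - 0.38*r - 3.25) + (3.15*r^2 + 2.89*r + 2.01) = 0.48*r^2 + 2.51*r - 1.24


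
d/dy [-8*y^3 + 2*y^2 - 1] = 4*y*(1 - 6*y)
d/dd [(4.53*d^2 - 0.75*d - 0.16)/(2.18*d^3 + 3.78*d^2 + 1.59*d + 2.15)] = (-9.8754*d^4 + 3.27*d^3 + 11.0841*d^2 + 20.6886*d - 1.3581)/(4.7524*d^6 + 16.4808*d^5 + 21.2208*d^4 + 21.3944*d^3 + 18.7821*d^2 + 6.837*d + 4.6225)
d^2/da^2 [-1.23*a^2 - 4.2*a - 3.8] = -2.46000000000000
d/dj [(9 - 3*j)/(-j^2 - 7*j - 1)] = 3*(-j^2 + 6*j + 22)/(j^4 + 14*j^3 + 51*j^2 + 14*j + 1)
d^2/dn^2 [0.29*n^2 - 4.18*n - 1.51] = 0.580000000000000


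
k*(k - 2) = k^2 - 2*k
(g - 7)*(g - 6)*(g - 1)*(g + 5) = g^4 - 9*g^3 - 15*g^2 + 233*g - 210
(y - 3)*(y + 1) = y^2 - 2*y - 3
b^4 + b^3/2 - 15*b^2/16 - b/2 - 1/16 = (b - 1)*(b + 1/4)^2*(b + 1)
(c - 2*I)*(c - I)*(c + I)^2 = c^4 - I*c^3 + 3*c^2 - I*c + 2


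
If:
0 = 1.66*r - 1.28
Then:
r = 0.77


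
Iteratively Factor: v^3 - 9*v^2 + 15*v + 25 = (v + 1)*(v^2 - 10*v + 25) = (v - 5)*(v + 1)*(v - 5)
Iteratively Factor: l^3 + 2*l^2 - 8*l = (l + 4)*(l^2 - 2*l) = l*(l + 4)*(l - 2)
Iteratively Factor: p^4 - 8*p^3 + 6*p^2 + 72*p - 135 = (p - 3)*(p^3 - 5*p^2 - 9*p + 45) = (p - 3)*(p + 3)*(p^2 - 8*p + 15) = (p - 3)^2*(p + 3)*(p - 5)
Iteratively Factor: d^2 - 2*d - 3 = (d + 1)*(d - 3)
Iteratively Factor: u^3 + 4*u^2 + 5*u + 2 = (u + 1)*(u^2 + 3*u + 2) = (u + 1)*(u + 2)*(u + 1)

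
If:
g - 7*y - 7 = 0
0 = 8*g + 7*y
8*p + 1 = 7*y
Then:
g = 7/9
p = -65/72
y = -8/9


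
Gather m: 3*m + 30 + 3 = 3*m + 33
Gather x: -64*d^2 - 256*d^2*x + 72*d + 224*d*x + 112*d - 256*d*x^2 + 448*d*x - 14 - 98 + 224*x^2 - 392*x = -64*d^2 + 184*d + x^2*(224 - 256*d) + x*(-256*d^2 + 672*d - 392) - 112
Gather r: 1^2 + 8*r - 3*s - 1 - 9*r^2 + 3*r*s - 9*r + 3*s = -9*r^2 + r*(3*s - 1)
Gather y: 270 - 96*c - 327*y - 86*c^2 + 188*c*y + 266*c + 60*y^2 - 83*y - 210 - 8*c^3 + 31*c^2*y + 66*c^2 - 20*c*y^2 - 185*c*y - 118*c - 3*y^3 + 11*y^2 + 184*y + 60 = -8*c^3 - 20*c^2 + 52*c - 3*y^3 + y^2*(71 - 20*c) + y*(31*c^2 + 3*c - 226) + 120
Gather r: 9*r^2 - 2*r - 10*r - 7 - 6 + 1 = 9*r^2 - 12*r - 12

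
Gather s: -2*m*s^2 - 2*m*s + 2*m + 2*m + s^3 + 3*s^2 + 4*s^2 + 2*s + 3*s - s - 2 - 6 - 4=4*m + s^3 + s^2*(7 - 2*m) + s*(4 - 2*m) - 12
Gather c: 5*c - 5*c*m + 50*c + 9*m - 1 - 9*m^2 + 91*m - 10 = c*(55 - 5*m) - 9*m^2 + 100*m - 11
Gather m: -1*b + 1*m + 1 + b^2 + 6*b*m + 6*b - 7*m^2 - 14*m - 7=b^2 + 5*b - 7*m^2 + m*(6*b - 13) - 6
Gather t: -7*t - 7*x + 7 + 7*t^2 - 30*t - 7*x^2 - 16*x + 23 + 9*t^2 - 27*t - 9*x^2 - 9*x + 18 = 16*t^2 - 64*t - 16*x^2 - 32*x + 48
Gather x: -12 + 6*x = 6*x - 12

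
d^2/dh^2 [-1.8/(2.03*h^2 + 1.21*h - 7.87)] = (14.83524*h^2 + 8.84268*h - 1.8*(4.06*h + 1.21)*(8.12*h + 2.42) - 57.51396)/(2.03*h^2 + 1.21*h - 7.87)^3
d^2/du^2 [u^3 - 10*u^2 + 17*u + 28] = 6*u - 20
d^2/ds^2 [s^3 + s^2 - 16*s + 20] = 6*s + 2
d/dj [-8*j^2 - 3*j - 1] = -16*j - 3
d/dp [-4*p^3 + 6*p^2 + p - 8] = -12*p^2 + 12*p + 1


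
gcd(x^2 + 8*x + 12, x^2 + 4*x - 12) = x + 6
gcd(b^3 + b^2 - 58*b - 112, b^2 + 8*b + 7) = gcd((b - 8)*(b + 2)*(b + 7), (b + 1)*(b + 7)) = b + 7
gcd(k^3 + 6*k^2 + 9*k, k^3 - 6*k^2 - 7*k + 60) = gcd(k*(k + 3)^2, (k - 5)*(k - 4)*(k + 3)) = k + 3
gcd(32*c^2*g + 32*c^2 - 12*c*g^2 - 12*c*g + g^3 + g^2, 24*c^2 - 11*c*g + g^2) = 8*c - g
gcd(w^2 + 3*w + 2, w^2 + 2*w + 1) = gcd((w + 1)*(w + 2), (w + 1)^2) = w + 1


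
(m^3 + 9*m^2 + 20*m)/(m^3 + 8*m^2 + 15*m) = (m + 4)/(m + 3)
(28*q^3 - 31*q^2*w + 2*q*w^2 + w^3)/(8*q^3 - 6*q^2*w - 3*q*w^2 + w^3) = (7*q + w)/(2*q + w)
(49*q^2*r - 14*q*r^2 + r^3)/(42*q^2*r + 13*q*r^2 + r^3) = (49*q^2 - 14*q*r + r^2)/(42*q^2 + 13*q*r + r^2)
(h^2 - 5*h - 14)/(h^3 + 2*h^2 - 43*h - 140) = (h + 2)/(h^2 + 9*h + 20)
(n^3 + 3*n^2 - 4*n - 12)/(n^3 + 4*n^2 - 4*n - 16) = (n + 3)/(n + 4)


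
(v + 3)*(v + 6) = v^2 + 9*v + 18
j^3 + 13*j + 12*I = (j - 4*I)*(j + I)*(j + 3*I)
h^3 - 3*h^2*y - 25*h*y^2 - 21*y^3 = (h - 7*y)*(h + y)*(h + 3*y)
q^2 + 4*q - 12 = (q - 2)*(q + 6)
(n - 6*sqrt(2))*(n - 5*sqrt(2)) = n^2 - 11*sqrt(2)*n + 60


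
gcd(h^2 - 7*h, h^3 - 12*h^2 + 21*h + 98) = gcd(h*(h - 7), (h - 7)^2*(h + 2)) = h - 7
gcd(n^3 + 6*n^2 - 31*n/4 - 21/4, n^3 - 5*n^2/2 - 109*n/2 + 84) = n^2 + 11*n/2 - 21/2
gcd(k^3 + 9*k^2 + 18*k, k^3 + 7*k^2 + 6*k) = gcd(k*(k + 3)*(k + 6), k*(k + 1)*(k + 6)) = k^2 + 6*k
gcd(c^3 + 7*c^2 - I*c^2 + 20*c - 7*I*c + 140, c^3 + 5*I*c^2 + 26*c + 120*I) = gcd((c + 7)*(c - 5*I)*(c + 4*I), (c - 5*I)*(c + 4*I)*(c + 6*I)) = c^2 - I*c + 20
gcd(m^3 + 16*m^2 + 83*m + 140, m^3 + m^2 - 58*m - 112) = m + 7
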